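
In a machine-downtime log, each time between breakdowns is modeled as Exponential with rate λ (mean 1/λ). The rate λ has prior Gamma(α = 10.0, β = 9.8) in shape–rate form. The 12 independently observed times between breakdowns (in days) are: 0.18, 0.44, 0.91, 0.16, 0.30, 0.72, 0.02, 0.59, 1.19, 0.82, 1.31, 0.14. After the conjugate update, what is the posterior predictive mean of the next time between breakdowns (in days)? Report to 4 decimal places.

With a Gamma(shape α, rate β) prior on the exponential rate λ, the posterior after n observations with total T = Σxᵢ is Gamma(α+n, β+T).
Sum of observations T = 6.78 days; n = 12.
Posterior: Gamma(10.0+12, 9.8+6.78) = Gamma(22.0, 16.58).
The predictive distribution for the next observation is Lomax; its mean is β/(α−1) = 16.58/21.0 = 0.7895.

0.7895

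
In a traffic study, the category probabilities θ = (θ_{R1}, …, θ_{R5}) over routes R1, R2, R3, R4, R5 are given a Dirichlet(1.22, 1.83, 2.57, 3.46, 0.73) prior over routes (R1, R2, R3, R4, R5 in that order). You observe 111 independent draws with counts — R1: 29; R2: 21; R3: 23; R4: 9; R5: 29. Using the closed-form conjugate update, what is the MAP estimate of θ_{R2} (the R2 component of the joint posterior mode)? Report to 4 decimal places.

The Dirichlet prior is conjugate to the Multinomial likelihood: each posterior αⱼ = prior αⱼ + observed count nⱼ.
Posterior concentration: (30.22, 22.83, 25.57, 12.46, 29.73), total = 120.81.
Joint mode component: (α_{R2}−1)/(Σα−K) = 21.83/115.81 = 0.1885.

0.1885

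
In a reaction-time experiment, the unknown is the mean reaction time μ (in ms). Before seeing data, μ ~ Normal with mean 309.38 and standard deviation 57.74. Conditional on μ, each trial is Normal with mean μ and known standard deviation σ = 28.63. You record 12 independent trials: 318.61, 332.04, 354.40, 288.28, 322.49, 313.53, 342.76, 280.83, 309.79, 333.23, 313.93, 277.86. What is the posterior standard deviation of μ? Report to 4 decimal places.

8.1814

For Normal data with known variance σ², a Normal(μ₀, σ₀²) prior on μ is conjugate. Posterior precision = 1/σ₀² + n/σ²; posterior mean is the precision-weighted average of μ₀ and x̄.
σ₀² = 57.74² = 3333.9076, σ² = 28.63² = 819.6769; σ² + n·σ₀² = 819.6769 + 12·3333.9076 = 40826.5681.
Posterior precision = 1/σ₀² + n/σ² = 1/3333.9076 + 12/819.6769 = (σ² + n·σ₀²)/(σ₀²σ²) = 40826.5681/(3333.9076·819.6769); posterior variance σₙ² = σ₀²σ²/(σ² + n·σ₀²) = 3333.9076·819.6769/40826.5681 = 66.935017.
Posterior SD = √σₙ² = √(3333.9076·819.6769/40826.5681) = 8.1814.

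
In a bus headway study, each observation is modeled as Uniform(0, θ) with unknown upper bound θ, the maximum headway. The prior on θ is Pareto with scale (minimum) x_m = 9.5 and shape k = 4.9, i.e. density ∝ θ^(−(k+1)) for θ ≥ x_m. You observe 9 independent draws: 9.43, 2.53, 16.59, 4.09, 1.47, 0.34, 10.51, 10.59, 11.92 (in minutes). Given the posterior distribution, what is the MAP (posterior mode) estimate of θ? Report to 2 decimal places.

16.59

A Pareto(scale x_m, shape k) prior on the upper bound θ of Uniform(0, θ) is conjugate: posterior is Pareto(max(x_m, max xᵢ), k + n).
Sample maximum = 16.59; prior scale x_m = 9.5 → posterior scale = max = 16.59.
Posterior shape = 4.9 + 9 = 13.9.
The Pareto density is decreasing on [x_m, ∞), so the mode is x_m = 16.59.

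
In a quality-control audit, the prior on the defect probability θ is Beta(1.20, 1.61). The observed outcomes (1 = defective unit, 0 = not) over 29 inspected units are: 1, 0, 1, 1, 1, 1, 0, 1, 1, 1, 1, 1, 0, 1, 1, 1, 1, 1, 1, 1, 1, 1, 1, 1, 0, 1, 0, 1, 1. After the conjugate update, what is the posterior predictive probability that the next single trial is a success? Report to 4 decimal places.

0.7922

The Beta prior is conjugate to a Binomial/Bernoulli likelihood; the update adds successes to α and failures to β.
Posterior: Beta(α+k, β+n−k) = Beta(1.20+24, 1.61+5) = Beta(25.20, 6.61).
For a single future Bernoulli trial, P(success | data) = α/(α+β) = 0.7922.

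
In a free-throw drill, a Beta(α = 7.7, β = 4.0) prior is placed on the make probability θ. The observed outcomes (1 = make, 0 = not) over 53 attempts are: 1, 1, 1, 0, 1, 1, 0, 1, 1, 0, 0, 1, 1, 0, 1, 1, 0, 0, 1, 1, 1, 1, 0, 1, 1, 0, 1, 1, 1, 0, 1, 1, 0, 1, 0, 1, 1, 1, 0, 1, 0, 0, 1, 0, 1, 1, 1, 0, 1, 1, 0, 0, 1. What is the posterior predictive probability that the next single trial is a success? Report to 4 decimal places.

0.6445

The Beta prior is conjugate to a Binomial/Bernoulli likelihood; the update adds successes to α and failures to β.
Posterior: Beta(α+k, β+n−k) = Beta(7.7+34, 4.0+19) = Beta(41.7, 23.0).
For a single future Bernoulli trial, P(success | data) = α/(α+β) = 0.6445.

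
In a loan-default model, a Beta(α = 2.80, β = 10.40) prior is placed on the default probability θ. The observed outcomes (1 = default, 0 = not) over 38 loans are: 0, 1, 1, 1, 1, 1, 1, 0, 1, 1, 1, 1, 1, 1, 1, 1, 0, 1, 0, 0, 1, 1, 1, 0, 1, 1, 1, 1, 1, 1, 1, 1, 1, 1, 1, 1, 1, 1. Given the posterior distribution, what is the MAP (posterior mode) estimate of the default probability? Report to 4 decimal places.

0.6870

The Beta prior is conjugate to a Binomial/Bernoulli likelihood; the update adds successes to α and failures to β.
Posterior: Beta(α+k, β+n−k) = Beta(2.80+32, 10.40+6) = Beta(34.80, 16.40).
Mode of Beta(a,b) for a,b>1 is (a−1)/(a+b−2) = 33.80/49.20 = 0.6870.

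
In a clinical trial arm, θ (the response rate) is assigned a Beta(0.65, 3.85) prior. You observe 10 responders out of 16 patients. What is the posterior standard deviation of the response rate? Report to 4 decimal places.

The Beta prior is conjugate to a Binomial/Bernoulli likelihood; the update adds successes to α and failures to β.
Posterior: Beta(α+k, β+n−k) = Beta(0.65+10, 3.85+6) = Beta(10.65, 9.85).
Var = αβ/((α+β)²(α+β+1)) = 10.65·9.85/(20.50²·21.50) = 0.01161020; SD = √0.01161020 = 0.1078.

0.1078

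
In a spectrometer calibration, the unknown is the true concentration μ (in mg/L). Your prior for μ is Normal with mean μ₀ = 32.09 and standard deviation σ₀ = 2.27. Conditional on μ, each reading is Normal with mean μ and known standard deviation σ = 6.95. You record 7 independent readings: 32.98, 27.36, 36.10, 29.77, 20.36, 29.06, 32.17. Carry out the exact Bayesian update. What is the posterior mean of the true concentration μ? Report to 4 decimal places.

31.0621

For Normal data with known variance σ², a Normal(μ₀, σ₀²) prior on μ is conjugate. Posterior precision = 1/σ₀² + n/σ²; posterior mean is the precision-weighted average of μ₀ and x̄.
Σxᵢ = 32.98 + 27.36 + 36.10 + 29.77 + 20.36 + 29.06 + 32.17 = 207.8, so n·x̄ = 207.8.
σ₀² = 2.27² = 5.1529, σ² = 6.95² = 48.3025; σ² + n·σ₀² = 48.3025 + 7·5.1529 = 84.3728.
Posterior mean = (μ₀/σ₀² + n·x̄/σ²)/(1/σ₀² + n/σ²) = (σ²·μ₀ + σ₀²·n·x̄)/(σ² + n·σ₀²) = (48.3025·32.09 + 5.1529·207.8)/84.3728 = 2620.799845/84.3728 = 31.0621.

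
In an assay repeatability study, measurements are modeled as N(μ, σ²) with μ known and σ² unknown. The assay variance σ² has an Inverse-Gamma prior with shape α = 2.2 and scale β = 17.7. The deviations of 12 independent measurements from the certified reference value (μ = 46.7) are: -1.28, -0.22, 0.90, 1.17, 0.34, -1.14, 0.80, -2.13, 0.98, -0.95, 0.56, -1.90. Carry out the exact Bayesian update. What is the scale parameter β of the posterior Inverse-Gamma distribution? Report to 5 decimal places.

25.82215

With known mean μ and an Inverse-Gamma(α, β) prior on σ², the Normal likelihood is conjugate: posterior is Inv-Gamma(α + n/2, β + Σ(xᵢ−μ)²/2).
Σ(xᵢ−μ)² = (-1.28)² + (-0.22)² + (0.90)² + (1.17)² + (0.34)² + (-1.14)² + (0.80)² + (-2.13)² + (0.98)² + (-0.95)² + (0.56)² + (-1.90)² = 16.2443.
Posterior: Inv-Gamma(2.2 + 12/2, 17.7 + 16.2443/2) = Inv-Gamma(8.20, 25.82215).
Posterior β = 25.82215.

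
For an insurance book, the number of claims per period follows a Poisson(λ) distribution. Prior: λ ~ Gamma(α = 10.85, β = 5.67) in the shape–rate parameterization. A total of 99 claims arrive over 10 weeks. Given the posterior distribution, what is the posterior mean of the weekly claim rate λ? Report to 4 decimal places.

7.0102

With a Gamma(shape α, rate β) prior, the Poisson likelihood is conjugate: the posterior is Gamma(α + ΣXᵢ, β + n).
Posterior: Gamma(α+S, β+n) = Gamma(10.85+99, 5.67+10) = Gamma(109.85, 15.67).
Posterior mean = α/β = 109.85/15.67 = 7.0102.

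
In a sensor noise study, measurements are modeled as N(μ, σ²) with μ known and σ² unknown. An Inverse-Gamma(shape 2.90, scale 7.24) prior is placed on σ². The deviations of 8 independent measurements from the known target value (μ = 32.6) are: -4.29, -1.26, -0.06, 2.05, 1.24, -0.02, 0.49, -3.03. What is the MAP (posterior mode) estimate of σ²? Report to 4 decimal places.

3.1416

With known mean μ and an Inverse-Gamma(α, β) prior on σ², the Normal likelihood is conjugate: posterior is Inv-Gamma(α + n/2, β + Σ(xᵢ−μ)²/2).
Σ(xᵢ−μ)² = (-4.29)² + (-1.26)² + (-0.06)² + (2.05)² + (1.24)² + (-0.02)² + (0.49)² + (-3.03)² = 35.1568.
Posterior: Inv-Gamma(2.90 + 8/2, 7.24 + 35.1568/2) = Inv-Gamma(6.90, 24.81840).
Mode = β/(α+1) = 24.81840/7.90 = 3.1416.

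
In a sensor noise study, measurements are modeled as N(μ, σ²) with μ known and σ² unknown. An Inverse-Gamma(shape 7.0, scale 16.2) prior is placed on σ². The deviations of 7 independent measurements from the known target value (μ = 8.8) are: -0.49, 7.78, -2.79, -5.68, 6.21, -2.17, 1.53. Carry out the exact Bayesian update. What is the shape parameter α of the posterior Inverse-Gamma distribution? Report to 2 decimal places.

With known mean μ and an Inverse-Gamma(α, β) prior on σ², the Normal likelihood is conjugate: posterior is Inv-Gamma(α + n/2, β + Σ(xᵢ−μ)²/2).
Σ(xᵢ−μ)² = (-0.49)² + (7.78)² + (-2.79)² + (-5.68)² + (6.21)² + (-2.17)² + (1.53)² = 146.4289.
Posterior: Inv-Gamma(7.0 + 7/2, 16.2 + 146.4289/2) = Inv-Gamma(10.50, 89.41445).
Posterior α = 10.50.

10.50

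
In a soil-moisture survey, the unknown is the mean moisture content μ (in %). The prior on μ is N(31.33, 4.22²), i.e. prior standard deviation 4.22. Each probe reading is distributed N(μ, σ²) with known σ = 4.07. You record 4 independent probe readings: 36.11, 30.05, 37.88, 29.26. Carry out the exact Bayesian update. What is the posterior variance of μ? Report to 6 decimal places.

3.359902

For Normal data with known variance σ², a Normal(μ₀, σ₀²) prior on μ is conjugate. Posterior precision = 1/σ₀² + n/σ²; posterior mean is the precision-weighted average of μ₀ and x̄.
σ₀² = 4.22² = 17.8084, σ² = 4.07² = 16.5649; σ² + n·σ₀² = 16.5649 + 4·17.8084 = 87.7985.
Posterior precision = 1/σ₀² + n/σ² = 1/17.8084 + 4/16.5649 = (σ² + n·σ₀²)/(σ₀²σ²) = 87.7985/(17.8084·16.5649); posterior variance σₙ² = σ₀²σ²/(σ² + n·σ₀²) = 17.8084·16.5649/87.7985 = 3.359902.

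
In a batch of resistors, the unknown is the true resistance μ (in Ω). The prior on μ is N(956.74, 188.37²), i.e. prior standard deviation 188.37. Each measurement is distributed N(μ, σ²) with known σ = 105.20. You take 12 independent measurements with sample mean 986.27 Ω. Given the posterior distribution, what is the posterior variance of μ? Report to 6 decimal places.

898.890079

For Normal data with known variance σ², a Normal(μ₀, σ₀²) prior on μ is conjugate. Posterior precision = 1/σ₀² + n/σ²; posterior mean is the precision-weighted average of μ₀ and x̄.
σ₀² = 188.37² = 35483.2569, σ² = 105.20² = 11067.04; σ² + n·σ₀² = 11067.04 + 12·35483.2569 = 436866.1228.
Posterior precision = 1/σ₀² + n/σ² = 1/35483.2569 + 12/11067.04 = (σ² + n·σ₀²)/(σ₀²σ²) = 436866.1228/(35483.2569·11067.04); posterior variance σₙ² = σ₀²σ²/(σ² + n·σ₀²) = 35483.2569·11067.04/436866.1228 = 898.890079.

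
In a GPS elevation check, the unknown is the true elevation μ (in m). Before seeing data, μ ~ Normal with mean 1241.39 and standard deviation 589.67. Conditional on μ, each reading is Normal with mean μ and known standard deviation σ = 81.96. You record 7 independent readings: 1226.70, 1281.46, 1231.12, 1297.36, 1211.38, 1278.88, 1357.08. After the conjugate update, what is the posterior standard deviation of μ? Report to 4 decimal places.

30.9353

For Normal data with known variance σ², a Normal(μ₀, σ₀²) prior on μ is conjugate. Posterior precision = 1/σ₀² + n/σ²; posterior mean is the precision-weighted average of μ₀ and x̄.
σ₀² = 589.67² = 347710.7089, σ² = 81.96² = 6717.4416; σ² + n·σ₀² = 6717.4416 + 7·347710.7089 = 2440692.4039.
Posterior precision = 1/σ₀² + n/σ² = 1/347710.7089 + 7/6717.4416 = (σ² + n·σ₀²)/(σ₀²σ²) = 2440692.4039/(347710.7089·6717.4416); posterior variance σₙ² = σ₀²σ²/(σ² + n·σ₀²) = 347710.7089·6717.4416/2440692.4039 = 956.993342.
Posterior SD = √σₙ² = √(347710.7089·6717.4416/2440692.4039) = 30.9353.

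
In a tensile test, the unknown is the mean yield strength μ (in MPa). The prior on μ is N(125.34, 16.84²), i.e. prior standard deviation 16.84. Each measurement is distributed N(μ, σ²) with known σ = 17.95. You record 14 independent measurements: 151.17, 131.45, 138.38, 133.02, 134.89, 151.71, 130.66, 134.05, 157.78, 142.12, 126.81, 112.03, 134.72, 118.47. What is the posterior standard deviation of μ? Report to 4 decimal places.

4.6138

For Normal data with known variance σ², a Normal(μ₀, σ₀²) prior on μ is conjugate. Posterior precision = 1/σ₀² + n/σ²; posterior mean is the precision-weighted average of μ₀ and x̄.
σ₀² = 16.84² = 283.5856, σ² = 17.95² = 322.2025; σ² + n·σ₀² = 322.2025 + 14·283.5856 = 4292.4009.
Posterior precision = 1/σ₀² + n/σ² = 1/283.5856 + 14/322.2025 = (σ² + n·σ₀²)/(σ₀²σ²) = 4292.4009/(283.5856·322.2025); posterior variance σₙ² = σ₀²σ²/(σ² + n·σ₀²) = 283.5856·322.2025/4292.4009 = 21.286919.
Posterior SD = √σₙ² = √(283.5856·322.2025/4292.4009) = 4.6138.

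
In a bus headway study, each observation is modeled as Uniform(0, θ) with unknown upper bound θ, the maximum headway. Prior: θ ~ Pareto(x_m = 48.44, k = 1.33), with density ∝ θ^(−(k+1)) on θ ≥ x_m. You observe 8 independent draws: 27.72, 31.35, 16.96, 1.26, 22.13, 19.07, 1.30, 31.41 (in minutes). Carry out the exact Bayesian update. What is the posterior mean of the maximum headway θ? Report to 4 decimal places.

A Pareto(scale x_m, shape k) prior on the upper bound θ of Uniform(0, θ) is conjugate: posterior is Pareto(max(x_m, max xᵢ), k + n).
Sample maximum = 31.41; prior scale x_m = 48.44 → posterior scale = max = 48.44.
Posterior shape = 1.33 + 8 = 9.33.
E[θ|data] = k·x_m/(k−1) = 9.33·48.44/8.33 = 54.2551.

54.2551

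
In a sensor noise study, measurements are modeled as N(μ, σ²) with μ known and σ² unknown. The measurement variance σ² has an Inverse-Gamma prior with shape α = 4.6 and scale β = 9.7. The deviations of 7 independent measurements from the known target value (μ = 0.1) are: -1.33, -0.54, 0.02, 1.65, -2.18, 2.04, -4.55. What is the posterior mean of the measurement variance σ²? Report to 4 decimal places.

3.7887

With known mean μ and an Inverse-Gamma(α, β) prior on σ², the Normal likelihood is conjugate: posterior is Inv-Gamma(α + n/2, β + Σ(xᵢ−μ)²/2).
Σ(xᵢ−μ)² = (-1.33)² + (-0.54)² + (0.02)² + (1.65)² + (-2.18)² + (2.04)² + (-4.55)² = 34.3999.
Posterior: Inv-Gamma(4.6 + 7/2, 9.7 + 34.3999/2) = Inv-Gamma(8.10, 26.89995).
E[σ²|data] = β/(α−1) = 26.89995/7.10 = 3.7887.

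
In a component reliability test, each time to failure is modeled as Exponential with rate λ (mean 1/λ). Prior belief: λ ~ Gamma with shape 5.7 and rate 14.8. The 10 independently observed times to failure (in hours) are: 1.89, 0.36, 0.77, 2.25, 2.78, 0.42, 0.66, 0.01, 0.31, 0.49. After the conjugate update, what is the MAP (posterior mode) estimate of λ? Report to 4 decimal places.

With a Gamma(shape α, rate β) prior on the exponential rate λ, the posterior after n observations with total T = Σxᵢ is Gamma(α+n, β+T).
Sum of observations T = 9.94 hours; n = 10.
Posterior: Gamma(5.7+10, 14.8+9.94) = Gamma(15.7, 24.74).
Mode = (α−1)/β = 0.5942.

0.5942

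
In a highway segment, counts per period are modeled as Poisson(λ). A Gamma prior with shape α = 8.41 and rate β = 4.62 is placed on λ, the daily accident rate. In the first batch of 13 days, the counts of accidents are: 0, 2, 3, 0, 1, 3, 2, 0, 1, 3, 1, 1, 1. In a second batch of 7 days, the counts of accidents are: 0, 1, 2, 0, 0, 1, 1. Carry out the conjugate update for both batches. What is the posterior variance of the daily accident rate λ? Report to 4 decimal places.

0.0518

With a Gamma(shape α, rate β) prior, the Poisson likelihood is conjugate: the posterior is Gamma(α + ΣXᵢ, β + n).
Batch 1: sum of counts S = 18 over n = 13 days.
After batch 1: Gamma(α+S, β+n) = Gamma(8.41+18, 4.62+13) = Gamma(26.41, 17.62).
Batch 2: sum of counts S = 5 over n = 7 days.
After batch 2: Gamma(α+S, β+n) = Gamma(26.41+5, 17.62+7) = Gamma(31.41, 24.62).
Var = α/β² = 31.41/24.62² = 0.0518.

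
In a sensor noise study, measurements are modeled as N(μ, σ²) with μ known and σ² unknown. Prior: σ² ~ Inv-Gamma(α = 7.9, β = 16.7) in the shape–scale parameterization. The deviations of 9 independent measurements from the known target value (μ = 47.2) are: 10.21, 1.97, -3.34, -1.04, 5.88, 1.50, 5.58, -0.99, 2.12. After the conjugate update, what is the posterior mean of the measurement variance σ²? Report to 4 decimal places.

9.9648

With known mean μ and an Inverse-Gamma(α, β) prior on σ², the Normal likelihood is conjugate: posterior is Inv-Gamma(α + n/2, β + Σ(xᵢ−μ)²/2).
Σ(xᵢ−μ)² = (10.21)² + (1.97)² + (-3.34)² + (-1.04)² + (5.88)² + (1.50)² + (5.58)² + (-0.99)² + (2.12)² = 193.7975.
Posterior: Inv-Gamma(7.9 + 9/2, 16.7 + 193.7975/2) = Inv-Gamma(12.40, 113.59875).
E[σ²|data] = β/(α−1) = 113.59875/11.40 = 9.9648.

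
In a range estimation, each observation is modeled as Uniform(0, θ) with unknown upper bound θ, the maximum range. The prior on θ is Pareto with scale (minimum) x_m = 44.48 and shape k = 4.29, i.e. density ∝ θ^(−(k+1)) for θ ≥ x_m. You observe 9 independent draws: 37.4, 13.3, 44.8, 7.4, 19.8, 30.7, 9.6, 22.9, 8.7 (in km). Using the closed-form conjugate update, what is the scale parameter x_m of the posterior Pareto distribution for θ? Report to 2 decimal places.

A Pareto(scale x_m, shape k) prior on the upper bound θ of Uniform(0, θ) is conjugate: posterior is Pareto(max(x_m, max xᵢ), k + n).
Sample maximum = 44.8; prior scale x_m = 44.48 → posterior scale = max = 44.80.
Posterior shape = 4.29 + 9 = 13.29.
Posterior scale x_m = 44.80.

44.80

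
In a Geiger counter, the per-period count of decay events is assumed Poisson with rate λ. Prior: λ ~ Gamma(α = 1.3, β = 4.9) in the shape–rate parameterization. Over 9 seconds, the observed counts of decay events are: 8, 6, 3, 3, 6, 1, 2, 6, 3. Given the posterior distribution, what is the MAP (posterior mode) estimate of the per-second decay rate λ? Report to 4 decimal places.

2.7554

With a Gamma(shape α, rate β) prior, the Poisson likelihood is conjugate: the posterior is Gamma(α + ΣXᵢ, β + n).
Sum of counts S = 38 over n = 9 seconds.
Posterior: Gamma(α+S, β+n) = Gamma(1.3+38, 4.9+9) = Gamma(39.3, 13.9).
Mode of Gamma(α,β) for α≥1 is (α−1)/β = 38.3/13.9 = 2.7554.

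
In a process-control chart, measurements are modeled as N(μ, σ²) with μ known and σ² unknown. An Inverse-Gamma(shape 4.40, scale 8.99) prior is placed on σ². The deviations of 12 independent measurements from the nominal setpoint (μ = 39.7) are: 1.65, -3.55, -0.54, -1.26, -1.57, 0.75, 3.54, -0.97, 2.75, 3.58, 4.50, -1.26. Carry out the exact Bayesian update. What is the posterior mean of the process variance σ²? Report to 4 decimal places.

With known mean μ and an Inverse-Gamma(α, β) prior on σ², the Normal likelihood is conjugate: posterior is Inv-Gamma(α + n/2, β + Σ(xᵢ−μ)²/2).
Σ(xᵢ−μ)² = (1.65)² + (-3.55)² + (-0.54)² + (-1.26)² + (-1.57)² + (0.75)² + (3.54)² + (-0.97)² + (2.75)² + (3.58)² + (4.50)² + (-1.26)² = 75.9206.
Posterior: Inv-Gamma(4.40 + 12/2, 8.99 + 75.9206/2) = Inv-Gamma(10.40, 46.95030).
E[σ²|data] = β/(α−1) = 46.95030/9.40 = 4.9947.

4.9947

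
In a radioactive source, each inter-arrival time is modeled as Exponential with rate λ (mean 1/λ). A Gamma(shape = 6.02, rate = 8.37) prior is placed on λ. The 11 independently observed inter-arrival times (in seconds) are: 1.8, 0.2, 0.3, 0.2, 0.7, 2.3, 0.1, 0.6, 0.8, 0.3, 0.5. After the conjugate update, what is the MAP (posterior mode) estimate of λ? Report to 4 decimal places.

With a Gamma(shape α, rate β) prior on the exponential rate λ, the posterior after n observations with total T = Σxᵢ is Gamma(α+n, β+T).
Sum of observations T = 7.8 seconds; n = 11.
Posterior: Gamma(6.02+11, 8.37+7.8) = Gamma(17.02, 16.17).
Mode = (α−1)/β = 0.9907.

0.9907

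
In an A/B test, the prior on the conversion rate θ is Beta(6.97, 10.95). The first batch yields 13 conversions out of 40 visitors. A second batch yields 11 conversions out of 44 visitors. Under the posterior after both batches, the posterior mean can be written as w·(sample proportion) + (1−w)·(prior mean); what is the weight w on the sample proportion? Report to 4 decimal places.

0.8242

The Beta prior is conjugate to a Binomial/Bernoulli likelihood; the update adds successes to α and failures to β.
Total number of visitors: n = 40 + 44 = 84.
Posterior mean = (α₀+k)/(α₀+β₀+n) = [n/(α₀+β₀+n)]·(k/n) + [(α₀+β₀)/(α₀+β₀+n)]·α₀/(α₀+β₀), so only n and the prior enter the weight.
The weight on the data is w = n/(α₀+β₀+n) = 84/(6.97+10.95+84) = 84/101.92 = 0.8242.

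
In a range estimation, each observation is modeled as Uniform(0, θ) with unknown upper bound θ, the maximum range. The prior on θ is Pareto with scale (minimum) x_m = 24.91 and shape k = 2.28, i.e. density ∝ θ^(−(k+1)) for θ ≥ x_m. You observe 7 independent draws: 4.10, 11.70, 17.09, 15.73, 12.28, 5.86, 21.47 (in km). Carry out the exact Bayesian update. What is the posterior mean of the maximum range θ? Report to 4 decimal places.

27.9185

A Pareto(scale x_m, shape k) prior on the upper bound θ of Uniform(0, θ) is conjugate: posterior is Pareto(max(x_m, max xᵢ), k + n).
Sample maximum = 21.47; prior scale x_m = 24.91 → posterior scale = max = 24.91.
Posterior shape = 2.28 + 7 = 9.28.
E[θ|data] = k·x_m/(k−1) = 9.28·24.91/8.28 = 27.9185.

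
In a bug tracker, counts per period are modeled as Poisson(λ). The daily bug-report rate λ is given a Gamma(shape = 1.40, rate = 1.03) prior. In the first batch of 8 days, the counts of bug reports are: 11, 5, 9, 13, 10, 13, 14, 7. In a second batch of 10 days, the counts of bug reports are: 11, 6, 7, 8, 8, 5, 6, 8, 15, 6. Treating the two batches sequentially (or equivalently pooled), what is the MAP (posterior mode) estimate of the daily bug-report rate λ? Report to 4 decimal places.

8.5339

With a Gamma(shape α, rate β) prior, the Poisson likelihood is conjugate: the posterior is Gamma(α + ΣXᵢ, β + n).
Batch 1: sum of counts S = 82 over n = 8 days.
After batch 1: Gamma(α+S, β+n) = Gamma(1.40+82, 1.03+8) = Gamma(83.40, 9.03).
Batch 2: sum of counts S = 80 over n = 10 days.
After batch 2: Gamma(α+S, β+n) = Gamma(83.40+80, 9.03+10) = Gamma(163.40, 19.03).
Mode of Gamma(α,β) for α≥1 is (α−1)/β = 162.40/19.03 = 8.5339.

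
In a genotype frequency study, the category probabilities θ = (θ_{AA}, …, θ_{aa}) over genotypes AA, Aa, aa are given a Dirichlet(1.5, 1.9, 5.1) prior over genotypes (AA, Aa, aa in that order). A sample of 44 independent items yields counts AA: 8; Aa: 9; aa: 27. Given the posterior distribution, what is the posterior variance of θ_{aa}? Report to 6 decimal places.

0.004441

The Dirichlet prior is conjugate to the Multinomial likelihood: each posterior αⱼ = prior αⱼ + observed count nⱼ.
Posterior concentration: (9.5, 10.9, 32.1), total = 52.5.
Var[θ_j] = α_j(Σα−α_j)/((Σα)²(Σα+1)) = 32.1·20.4/(52.5²·53.5) = 0.004441.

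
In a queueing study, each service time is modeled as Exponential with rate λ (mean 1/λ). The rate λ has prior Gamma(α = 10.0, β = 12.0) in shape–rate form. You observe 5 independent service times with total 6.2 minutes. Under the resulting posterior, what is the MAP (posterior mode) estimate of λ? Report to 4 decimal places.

0.7692

With a Gamma(shape α, rate β) prior on the exponential rate λ, the posterior after n observations with total T = Σxᵢ is Gamma(α+n, β+T).
Posterior: Gamma(10.0+5, 12.0+6.2) = Gamma(15.0, 18.2).
Mode = (α−1)/β = 0.7692.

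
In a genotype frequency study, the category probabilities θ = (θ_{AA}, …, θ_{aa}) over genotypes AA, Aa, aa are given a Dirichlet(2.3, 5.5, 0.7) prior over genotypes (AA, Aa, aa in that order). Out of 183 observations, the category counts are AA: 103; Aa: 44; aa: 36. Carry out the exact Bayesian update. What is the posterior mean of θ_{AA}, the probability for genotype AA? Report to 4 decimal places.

0.5499

The Dirichlet prior is conjugate to the Multinomial likelihood: each posterior αⱼ = prior αⱼ + observed count nⱼ.
Posterior concentration: (105.3, 49.5, 36.7), total = 191.5.
E[θ_{AA}|data] = α_{AA}/Σα = 105.3/191.5 = 0.5499.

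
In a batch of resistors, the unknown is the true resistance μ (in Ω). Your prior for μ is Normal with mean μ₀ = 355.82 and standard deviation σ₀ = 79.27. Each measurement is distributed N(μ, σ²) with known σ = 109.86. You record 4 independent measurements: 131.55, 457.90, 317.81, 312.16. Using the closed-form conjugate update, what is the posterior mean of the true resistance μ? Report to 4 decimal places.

321.3883

For Normal data with known variance σ², a Normal(μ₀, σ₀²) prior on μ is conjugate. Posterior precision = 1/σ₀² + n/σ²; posterior mean is the precision-weighted average of μ₀ and x̄.
Σxᵢ = 131.55 + 457.90 + 317.81 + 312.16 = 1219.42, so n·x̄ = 1219.42.
σ₀² = 79.27² = 6283.7329, σ² = 109.86² = 12069.2196; σ² + n·σ₀² = 12069.2196 + 4·6283.7329 = 37204.1512.
Posterior mean = (μ₀/σ₀² + n·x̄/σ²)/(1/σ₀² + n/σ²) = (σ²·μ₀ + σ₀²·n·x̄)/(σ² + n·σ₀²) = (12069.2196·355.82 + 6283.7329·1219.42)/37204.1512 = 11956979.29099/37204.1512 = 321.3883.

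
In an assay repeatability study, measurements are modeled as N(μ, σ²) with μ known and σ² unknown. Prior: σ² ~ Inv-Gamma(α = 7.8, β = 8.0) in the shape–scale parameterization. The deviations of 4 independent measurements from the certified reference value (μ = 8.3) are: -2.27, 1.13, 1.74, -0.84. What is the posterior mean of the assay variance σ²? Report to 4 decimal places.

1.4865

With known mean μ and an Inverse-Gamma(α, β) prior on σ², the Normal likelihood is conjugate: posterior is Inv-Gamma(α + n/2, β + Σ(xᵢ−μ)²/2).
Σ(xᵢ−μ)² = (-2.27)² + (1.13)² + (1.74)² + (-0.84)² = 10.1630.
Posterior: Inv-Gamma(7.8 + 4/2, 8.0 + 10.1630/2) = Inv-Gamma(9.80, 13.08150).
E[σ²|data] = β/(α−1) = 13.08150/8.80 = 1.4865.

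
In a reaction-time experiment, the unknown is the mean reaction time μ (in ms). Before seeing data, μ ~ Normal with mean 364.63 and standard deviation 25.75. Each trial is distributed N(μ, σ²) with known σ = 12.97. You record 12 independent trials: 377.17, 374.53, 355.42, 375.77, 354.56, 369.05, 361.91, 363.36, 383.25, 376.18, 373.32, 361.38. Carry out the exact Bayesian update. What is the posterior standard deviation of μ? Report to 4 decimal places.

3.7052

For Normal data with known variance σ², a Normal(μ₀, σ₀²) prior on μ is conjugate. Posterior precision = 1/σ₀² + n/σ²; posterior mean is the precision-weighted average of μ₀ and x̄.
σ₀² = 25.75² = 663.0625, σ² = 12.97² = 168.2209; σ² + n·σ₀² = 168.2209 + 12·663.0625 = 8124.9709.
Posterior precision = 1/σ₀² + n/σ² = 1/663.0625 + 12/168.2209 = (σ² + n·σ₀²)/(σ₀²σ²) = 8124.9709/(663.0625·168.2209); posterior variance σₙ² = σ₀²σ²/(σ² + n·σ₀²) = 663.0625·168.2209/8124.9709 = 13.728169.
Posterior SD = √σₙ² = √(663.0625·168.2209/8124.9709) = 3.7052.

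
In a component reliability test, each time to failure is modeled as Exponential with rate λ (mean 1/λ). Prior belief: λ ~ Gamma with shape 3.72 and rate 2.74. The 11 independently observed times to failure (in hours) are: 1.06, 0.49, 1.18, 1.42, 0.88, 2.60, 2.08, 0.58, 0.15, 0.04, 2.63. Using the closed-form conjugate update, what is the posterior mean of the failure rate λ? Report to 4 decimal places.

0.9287

With a Gamma(shape α, rate β) prior on the exponential rate λ, the posterior after n observations with total T = Σxᵢ is Gamma(α+n, β+T).
Sum of observations T = 13.11 hours; n = 11.
Posterior: Gamma(3.72+11, 2.74+13.11) = Gamma(14.72, 15.85).
Posterior mean of λ = α/β = 14.72/15.85 = 0.9287.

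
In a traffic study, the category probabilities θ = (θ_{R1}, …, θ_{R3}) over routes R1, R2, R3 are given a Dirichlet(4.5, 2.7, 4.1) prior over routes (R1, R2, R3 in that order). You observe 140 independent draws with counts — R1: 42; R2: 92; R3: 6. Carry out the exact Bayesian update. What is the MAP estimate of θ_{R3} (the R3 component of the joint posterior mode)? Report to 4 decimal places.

0.0614

The Dirichlet prior is conjugate to the Multinomial likelihood: each posterior αⱼ = prior αⱼ + observed count nⱼ.
Posterior concentration: (46.5, 94.7, 10.1), total = 151.3.
Joint mode component: (α_{R3}−1)/(Σα−K) = 9.1/148.3 = 0.0614.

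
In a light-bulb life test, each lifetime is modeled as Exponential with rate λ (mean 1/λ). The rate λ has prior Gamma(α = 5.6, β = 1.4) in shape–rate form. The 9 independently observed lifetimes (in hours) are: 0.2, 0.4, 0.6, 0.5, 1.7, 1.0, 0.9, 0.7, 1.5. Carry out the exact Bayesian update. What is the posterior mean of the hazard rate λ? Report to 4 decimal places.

With a Gamma(shape α, rate β) prior on the exponential rate λ, the posterior after n observations with total T = Σxᵢ is Gamma(α+n, β+T).
Sum of observations T = 7.5 hours; n = 9.
Posterior: Gamma(5.6+9, 1.4+7.5) = Gamma(14.6, 8.9).
Posterior mean of λ = α/β = 14.6/8.9 = 1.6404.

1.6404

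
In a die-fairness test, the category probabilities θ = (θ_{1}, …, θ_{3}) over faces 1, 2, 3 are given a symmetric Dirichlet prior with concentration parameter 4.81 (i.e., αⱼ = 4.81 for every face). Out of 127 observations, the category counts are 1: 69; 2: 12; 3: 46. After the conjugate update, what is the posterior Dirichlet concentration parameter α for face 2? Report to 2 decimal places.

The Dirichlet prior is conjugate to the Multinomial likelihood: each posterior αⱼ = prior αⱼ + observed count nⱼ.
Posterior concentration: (73.81, 16.81, 50.81), total = 141.43.
α_{2} = 4.81 + 12 = 16.81.

16.81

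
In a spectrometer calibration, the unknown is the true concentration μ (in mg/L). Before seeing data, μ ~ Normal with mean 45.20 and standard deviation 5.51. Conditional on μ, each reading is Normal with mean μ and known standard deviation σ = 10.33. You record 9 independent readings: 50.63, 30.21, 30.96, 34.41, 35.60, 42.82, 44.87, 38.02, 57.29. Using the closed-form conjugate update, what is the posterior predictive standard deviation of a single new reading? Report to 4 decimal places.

For Normal data with known variance σ², a Normal(μ₀, σ₀²) prior on μ is conjugate. Posterior precision = 1/σ₀² + n/σ²; posterior mean is the precision-weighted average of μ₀ and x̄.
σ₀² = 5.51² = 30.3601, σ² = 10.33² = 106.7089; σ² + n·σ₀² = 106.7089 + 9·30.3601 = 379.9498.
Posterior precision = 1/σ₀² + n/σ² = 1/30.3601 + 9/106.7089 = (σ² + n·σ₀²)/(σ₀²σ²) = 379.9498/(30.3601·106.7089); posterior variance σₙ² = σ₀²σ²/(σ² + n·σ₀²) = 30.3601·106.7089/379.9498 = 8.526634.
Predictive variance for one new observation = σₙ² + σ² = 30.3601·106.7089/379.9498 + 106.7089 = σ²·(σ₀² + 379.9498)/379.9498 = 106.7089·410.3099/379.9498 = 115.235534; SD = √(106.7089·410.3099/379.9498) = 10.7348.

10.7348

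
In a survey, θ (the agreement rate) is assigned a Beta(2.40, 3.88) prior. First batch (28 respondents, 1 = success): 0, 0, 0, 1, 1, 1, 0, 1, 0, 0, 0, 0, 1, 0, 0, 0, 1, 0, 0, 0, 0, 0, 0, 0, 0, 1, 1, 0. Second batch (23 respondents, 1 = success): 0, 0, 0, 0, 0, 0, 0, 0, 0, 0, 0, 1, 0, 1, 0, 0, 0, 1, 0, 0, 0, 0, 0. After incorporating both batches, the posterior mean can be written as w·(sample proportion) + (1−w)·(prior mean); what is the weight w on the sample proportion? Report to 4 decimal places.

The Beta prior is conjugate to a Binomial/Bernoulli likelihood; the update adds successes to α and failures to β.
Total number of respondents: n = 28 + 23 = 51.
Posterior mean = (α₀+k)/(α₀+β₀+n) = [n/(α₀+β₀+n)]·(k/n) + [(α₀+β₀)/(α₀+β₀+n)]·α₀/(α₀+β₀), so only n and the prior enter the weight.
The weight on the data is w = n/(α₀+β₀+n) = 51/(2.40+3.88+51) = 51/57.28 = 0.8904.

0.8904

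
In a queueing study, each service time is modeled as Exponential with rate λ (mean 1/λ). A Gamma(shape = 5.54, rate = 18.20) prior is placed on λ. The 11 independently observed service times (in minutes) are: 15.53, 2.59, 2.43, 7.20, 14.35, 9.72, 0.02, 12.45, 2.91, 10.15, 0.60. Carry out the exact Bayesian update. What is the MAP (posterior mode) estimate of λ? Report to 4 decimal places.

0.1616

With a Gamma(shape α, rate β) prior on the exponential rate λ, the posterior after n observations with total T = Σxᵢ is Gamma(α+n, β+T).
Sum of observations T = 77.95 minutes; n = 11.
Posterior: Gamma(5.54+11, 18.20+77.95) = Gamma(16.54, 96.15).
Mode = (α−1)/β = 0.1616.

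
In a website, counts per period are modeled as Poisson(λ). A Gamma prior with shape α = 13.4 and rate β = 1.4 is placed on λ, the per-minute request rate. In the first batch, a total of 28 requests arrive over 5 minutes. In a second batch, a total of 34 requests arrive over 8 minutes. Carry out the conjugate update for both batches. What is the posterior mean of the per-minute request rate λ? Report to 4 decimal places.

With a Gamma(shape α, rate β) prior, the Poisson likelihood is conjugate: the posterior is Gamma(α + ΣXᵢ, β + n).
After batch 1: Gamma(α+S, β+n) = Gamma(13.4+28, 1.4+5) = Gamma(41.4, 6.4).
After batch 2: Gamma(α+S, β+n) = Gamma(41.4+34, 6.4+8) = Gamma(75.4, 14.4).
Posterior mean = α/β = 75.4/14.4 = 5.2361.

5.2361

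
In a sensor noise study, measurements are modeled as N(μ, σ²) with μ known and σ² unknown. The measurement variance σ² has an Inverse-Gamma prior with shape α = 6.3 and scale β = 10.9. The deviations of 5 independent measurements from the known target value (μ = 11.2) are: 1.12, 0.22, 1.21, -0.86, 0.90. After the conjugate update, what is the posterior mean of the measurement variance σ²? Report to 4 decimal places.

With known mean μ and an Inverse-Gamma(α, β) prior on σ², the Normal likelihood is conjugate: posterior is Inv-Gamma(α + n/2, β + Σ(xᵢ−μ)²/2).
Σ(xᵢ−μ)² = (1.12)² + (0.22)² + (1.21)² + (-0.86)² + (0.90)² = 4.3165.
Posterior: Inv-Gamma(6.3 + 5/2, 10.9 + 4.3165/2) = Inv-Gamma(8.80, 13.05825).
E[σ²|data] = β/(α−1) = 13.05825/7.80 = 1.6741.

1.6741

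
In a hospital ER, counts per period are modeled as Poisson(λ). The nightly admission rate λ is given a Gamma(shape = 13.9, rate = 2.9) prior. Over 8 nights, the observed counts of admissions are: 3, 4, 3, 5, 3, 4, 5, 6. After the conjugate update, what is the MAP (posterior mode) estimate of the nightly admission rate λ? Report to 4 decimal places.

4.2110

With a Gamma(shape α, rate β) prior, the Poisson likelihood is conjugate: the posterior is Gamma(α + ΣXᵢ, β + n).
Sum of counts S = 33 over n = 8 nights.
Posterior: Gamma(α+S, β+n) = Gamma(13.9+33, 2.9+8) = Gamma(46.9, 10.9).
Mode of Gamma(α,β) for α≥1 is (α−1)/β = 45.9/10.9 = 4.2110.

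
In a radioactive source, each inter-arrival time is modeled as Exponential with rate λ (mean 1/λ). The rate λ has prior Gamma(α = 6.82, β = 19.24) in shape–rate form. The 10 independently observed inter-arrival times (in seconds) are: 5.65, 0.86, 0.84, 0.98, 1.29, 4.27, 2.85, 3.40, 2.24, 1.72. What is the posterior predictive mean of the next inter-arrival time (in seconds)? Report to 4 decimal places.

With a Gamma(shape α, rate β) prior on the exponential rate λ, the posterior after n observations with total T = Σxᵢ is Gamma(α+n, β+T).
Sum of observations T = 24.10 seconds; n = 10.
Posterior: Gamma(6.82+10, 19.24+24.10) = Gamma(16.82, 43.34).
The predictive distribution for the next observation is Lomax; its mean is β/(α−1) = 43.34/15.82 = 2.7396.

2.7396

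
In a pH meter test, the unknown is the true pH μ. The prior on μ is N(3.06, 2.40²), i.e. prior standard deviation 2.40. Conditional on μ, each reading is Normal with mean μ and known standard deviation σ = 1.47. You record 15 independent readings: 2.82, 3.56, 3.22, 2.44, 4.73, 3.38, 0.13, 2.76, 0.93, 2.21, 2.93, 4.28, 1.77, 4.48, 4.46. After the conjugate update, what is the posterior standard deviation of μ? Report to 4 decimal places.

For Normal data with known variance σ², a Normal(μ₀, σ₀²) prior on μ is conjugate. Posterior precision = 1/σ₀² + n/σ²; posterior mean is the precision-weighted average of μ₀ and x̄.
σ₀² = 2.40² = 5.76, σ² = 1.47² = 2.1609; σ² + n·σ₀² = 2.1609 + 15·5.76 = 88.5609.
Posterior precision = 1/σ₀² + n/σ² = 1/5.76 + 15/2.1609 = (σ² + n·σ₀²)/(σ₀²σ²) = 88.5609/(5.76·2.1609); posterior variance σₙ² = σ₀²σ²/(σ² + n·σ₀²) = 5.76·2.1609/88.5609 = 0.140545.
Posterior SD = √σₙ² = √(5.76·2.1609/88.5609) = 0.3749.

0.3749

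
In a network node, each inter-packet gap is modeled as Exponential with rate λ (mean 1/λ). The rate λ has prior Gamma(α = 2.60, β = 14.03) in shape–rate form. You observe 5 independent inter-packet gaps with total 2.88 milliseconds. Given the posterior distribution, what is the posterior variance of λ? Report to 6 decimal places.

With a Gamma(shape α, rate β) prior on the exponential rate λ, the posterior after n observations with total T = Σxᵢ is Gamma(α+n, β+T).
Posterior: Gamma(2.60+5, 14.03+2.88) = Gamma(7.60, 16.91).
Var = α/β² = 0.026578.

0.026578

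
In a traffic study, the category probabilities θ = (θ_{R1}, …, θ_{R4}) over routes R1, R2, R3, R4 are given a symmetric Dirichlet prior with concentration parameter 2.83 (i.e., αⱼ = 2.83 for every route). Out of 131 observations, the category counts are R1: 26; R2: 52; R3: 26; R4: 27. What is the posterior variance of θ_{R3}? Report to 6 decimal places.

0.001127

The Dirichlet prior is conjugate to the Multinomial likelihood: each posterior αⱼ = prior αⱼ + observed count nⱼ.
Posterior concentration: (28.83, 54.83, 28.83, 29.83), total = 142.32.
Var[θ_j] = α_j(Σα−α_j)/((Σα)²(Σα+1)) = 28.83·113.49/(142.32²·143.32) = 0.001127.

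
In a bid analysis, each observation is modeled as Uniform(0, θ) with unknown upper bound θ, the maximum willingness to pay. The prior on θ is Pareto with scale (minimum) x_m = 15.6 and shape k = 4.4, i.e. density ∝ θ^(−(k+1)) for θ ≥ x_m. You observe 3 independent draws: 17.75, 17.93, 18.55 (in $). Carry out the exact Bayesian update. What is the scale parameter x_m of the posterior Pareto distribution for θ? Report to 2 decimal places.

A Pareto(scale x_m, shape k) prior on the upper bound θ of Uniform(0, θ) is conjugate: posterior is Pareto(max(x_m, max xᵢ), k + n).
Sample maximum = 18.55; prior scale x_m = 15.6 → posterior scale = max = 18.55.
Posterior shape = 4.4 + 3 = 7.4.
Posterior scale x_m = 18.55.

18.55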